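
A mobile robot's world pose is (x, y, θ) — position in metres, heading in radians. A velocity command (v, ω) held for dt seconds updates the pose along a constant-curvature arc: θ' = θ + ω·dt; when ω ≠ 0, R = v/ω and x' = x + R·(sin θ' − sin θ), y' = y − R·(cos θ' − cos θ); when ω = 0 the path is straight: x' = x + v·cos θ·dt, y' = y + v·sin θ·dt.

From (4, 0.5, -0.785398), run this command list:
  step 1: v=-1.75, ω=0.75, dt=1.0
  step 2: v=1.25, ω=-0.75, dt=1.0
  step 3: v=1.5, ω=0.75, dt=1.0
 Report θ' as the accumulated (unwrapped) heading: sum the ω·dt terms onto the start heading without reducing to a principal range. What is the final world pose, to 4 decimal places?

(4.8956, 0.1103, -0.0354)

step 1: θ'=-0.0354 (R=-2.3333) → pose (2.4327, 1.1820, -0.0354)
step 2: θ'=-0.7854 (R=-1.6667) → pose (3.5522, 0.6948, -0.7854)
step 3: θ'=-0.0354 (R=2.0000) → pose (4.8956, 0.1103, -0.0354)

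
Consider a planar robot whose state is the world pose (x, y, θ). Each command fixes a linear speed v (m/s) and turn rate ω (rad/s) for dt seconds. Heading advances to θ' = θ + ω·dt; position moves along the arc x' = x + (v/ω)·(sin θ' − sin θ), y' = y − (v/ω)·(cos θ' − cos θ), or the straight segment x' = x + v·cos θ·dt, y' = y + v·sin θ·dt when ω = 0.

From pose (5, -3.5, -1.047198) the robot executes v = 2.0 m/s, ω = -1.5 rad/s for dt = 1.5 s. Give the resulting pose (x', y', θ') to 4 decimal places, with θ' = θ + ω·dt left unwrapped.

(3.6387, -5.4839, -3.2972)

θ' = -1.0472 + -1.5·1.5 = -3.2972
R = v/ω = 2.0/-1.5 = -1.3333
x' = 5 + -1.3333·(sin -3.2972 − sin -1.0472) = 3.6387
y' = -3.5 − -1.3333·(cos -3.2972 − cos -1.0472) = -5.4839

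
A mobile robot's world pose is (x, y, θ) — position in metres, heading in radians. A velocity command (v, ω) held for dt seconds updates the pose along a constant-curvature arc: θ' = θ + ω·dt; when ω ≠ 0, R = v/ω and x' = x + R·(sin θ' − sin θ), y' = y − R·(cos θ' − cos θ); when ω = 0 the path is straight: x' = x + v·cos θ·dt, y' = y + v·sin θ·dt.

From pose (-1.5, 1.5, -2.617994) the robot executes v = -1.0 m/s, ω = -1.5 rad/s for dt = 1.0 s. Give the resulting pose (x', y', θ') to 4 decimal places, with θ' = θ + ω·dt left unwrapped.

(-0.6143, 1.2960, -4.1180)

θ' = -2.6180 + -1.5·1.0 = -4.1180
R = v/ω = -1.0/-1.5 = 0.6667
x' = -1.5 + 0.6667·(sin -4.1180 − sin -2.6180) = -0.6143
y' = 1.5 − 0.6667·(cos -4.1180 − cos -2.6180) = 1.2960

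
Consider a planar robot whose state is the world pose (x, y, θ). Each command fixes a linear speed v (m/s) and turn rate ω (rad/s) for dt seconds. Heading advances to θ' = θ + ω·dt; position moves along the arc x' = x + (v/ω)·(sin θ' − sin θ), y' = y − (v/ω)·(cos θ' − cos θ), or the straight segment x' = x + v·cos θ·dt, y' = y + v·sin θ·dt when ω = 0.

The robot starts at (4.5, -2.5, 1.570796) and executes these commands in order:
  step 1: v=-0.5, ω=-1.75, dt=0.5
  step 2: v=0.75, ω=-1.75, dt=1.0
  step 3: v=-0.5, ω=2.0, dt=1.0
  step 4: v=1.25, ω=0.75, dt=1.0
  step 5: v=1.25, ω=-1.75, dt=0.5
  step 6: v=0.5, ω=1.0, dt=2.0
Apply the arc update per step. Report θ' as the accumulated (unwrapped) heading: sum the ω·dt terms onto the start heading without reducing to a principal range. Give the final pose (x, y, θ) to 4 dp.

step 1: θ'=0.6958 (R=0.2857) → pose (4.3974, -2.7193, 0.6958)
step 2: θ'=-1.0542 (R=-0.4286) → pose (5.0448, -2.8366, -1.0542)
step 3: θ'=0.9458 (R=-0.2500) → pose (4.6247, -2.8138, 0.9458)
step 4: θ'=1.6958 (R=1.6667) → pose (4.9267, -1.6308, 1.6958)
step 5: θ'=0.8208 (R=-0.7143) → pose (5.1128, -1.0549, 0.8208)
step 6: θ'=2.8208 (R=0.5000) → pose (4.9046, -0.2396, 2.8208)

(4.9046, -0.2396, 2.8208)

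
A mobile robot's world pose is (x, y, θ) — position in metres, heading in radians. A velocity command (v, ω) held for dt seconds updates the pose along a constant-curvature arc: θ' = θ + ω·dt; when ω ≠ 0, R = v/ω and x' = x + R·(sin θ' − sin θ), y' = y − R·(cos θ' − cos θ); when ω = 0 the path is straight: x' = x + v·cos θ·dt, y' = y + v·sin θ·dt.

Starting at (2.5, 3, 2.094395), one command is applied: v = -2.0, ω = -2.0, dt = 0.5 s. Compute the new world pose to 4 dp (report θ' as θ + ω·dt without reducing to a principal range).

θ' = 2.0944 + -2.0·0.5 = 1.0944
R = v/ω = -2.0/-2.0 = 1.0000
x' = 2.5 + 1.0000·(sin 1.0944 − sin 2.0944) = 2.5226
y' = 3 − 1.0000·(cos 1.0944 − cos 2.0944) = 2.0414

(2.5226, 2.0414, 1.0944)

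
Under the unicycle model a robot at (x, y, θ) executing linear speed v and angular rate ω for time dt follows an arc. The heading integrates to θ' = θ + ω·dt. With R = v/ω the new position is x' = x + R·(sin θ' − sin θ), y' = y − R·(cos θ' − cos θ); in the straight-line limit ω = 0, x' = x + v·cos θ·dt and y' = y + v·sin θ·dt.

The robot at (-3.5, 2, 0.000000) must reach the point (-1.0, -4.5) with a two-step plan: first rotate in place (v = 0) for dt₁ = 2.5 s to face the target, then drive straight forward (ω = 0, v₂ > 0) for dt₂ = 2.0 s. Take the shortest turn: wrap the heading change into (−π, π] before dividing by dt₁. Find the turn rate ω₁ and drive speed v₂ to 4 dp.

heading to target = atan2(-4.5−2, -1−-3.5) = -1.2036
Δθ = wrap(-1.2036 − 0.0000) = -1.2036; ω₁ = Δθ/dt₁ = -0.4814
distance = √((-1−-3.5)² + (-4.5−2)²) = 6.9642; v₂ = distance/dt₂ = 3.4821

ω₁ = -0.4814, v₂ = 3.4821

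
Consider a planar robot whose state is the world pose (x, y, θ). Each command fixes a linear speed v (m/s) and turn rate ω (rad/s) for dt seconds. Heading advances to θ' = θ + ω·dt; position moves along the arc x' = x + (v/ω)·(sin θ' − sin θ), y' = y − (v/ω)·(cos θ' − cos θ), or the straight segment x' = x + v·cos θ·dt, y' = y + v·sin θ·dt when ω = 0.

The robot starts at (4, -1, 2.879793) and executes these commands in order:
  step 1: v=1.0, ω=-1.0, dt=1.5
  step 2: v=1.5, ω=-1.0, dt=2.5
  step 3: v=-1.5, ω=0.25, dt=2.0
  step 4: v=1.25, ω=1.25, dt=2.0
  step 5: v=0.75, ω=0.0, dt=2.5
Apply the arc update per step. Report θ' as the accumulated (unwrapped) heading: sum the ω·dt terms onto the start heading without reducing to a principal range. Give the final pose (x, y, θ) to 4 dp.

step 1: θ'=1.3798 (R=-1.0000) → pose (3.2770, 0.1558, 1.3798)
step 2: θ'=-1.1202 (R=-1.5000) → pose (6.1000, 0.5242, -1.1202)
step 3: θ'=-0.6202 (R=-6.0000) → pose (4.1861, 2.7938, -0.6202)
step 4: θ'=1.8798 (R=1.0000) → pose (5.7199, 3.9117, 1.8798)
step 5: θ'=1.8798 (straight) → pose (5.1497, 5.6979, 1.8798)

(5.1497, 5.6979, 1.8798)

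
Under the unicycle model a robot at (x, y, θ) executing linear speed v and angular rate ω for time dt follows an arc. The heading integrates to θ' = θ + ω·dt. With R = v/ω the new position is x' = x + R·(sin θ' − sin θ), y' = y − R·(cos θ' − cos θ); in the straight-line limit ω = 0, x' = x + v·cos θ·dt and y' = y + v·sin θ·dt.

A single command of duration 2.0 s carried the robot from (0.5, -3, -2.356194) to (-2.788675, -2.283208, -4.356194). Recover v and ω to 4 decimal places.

v = 2.0000, ω = -1.0000

Δθ = -4.356194 − -2.356194 = -2.000000
ω = Δθ/dt = -2.000000/2.0 = -1.0000
R = Δx/(sin θ' − sin θ) = -2.0000
v = R·ω = -2.0000·-1.0000 = 2.0000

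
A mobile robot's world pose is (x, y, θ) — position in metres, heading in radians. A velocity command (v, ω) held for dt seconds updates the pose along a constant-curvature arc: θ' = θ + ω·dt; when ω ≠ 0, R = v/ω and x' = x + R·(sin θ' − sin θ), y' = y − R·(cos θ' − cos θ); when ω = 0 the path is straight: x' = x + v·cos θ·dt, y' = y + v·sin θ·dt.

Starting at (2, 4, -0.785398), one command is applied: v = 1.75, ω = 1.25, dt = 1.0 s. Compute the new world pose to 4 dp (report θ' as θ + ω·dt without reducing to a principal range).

(3.6172, 3.7383, 0.4646)

θ' = -0.7854 + 1.25·1.0 = 0.4646
R = v/ω = 1.75/1.25 = 1.4000
x' = 2 + 1.4000·(sin 0.4646 − sin -0.7854) = 3.6172
y' = 4 − 1.4000·(cos 0.4646 − cos -0.7854) = 3.7383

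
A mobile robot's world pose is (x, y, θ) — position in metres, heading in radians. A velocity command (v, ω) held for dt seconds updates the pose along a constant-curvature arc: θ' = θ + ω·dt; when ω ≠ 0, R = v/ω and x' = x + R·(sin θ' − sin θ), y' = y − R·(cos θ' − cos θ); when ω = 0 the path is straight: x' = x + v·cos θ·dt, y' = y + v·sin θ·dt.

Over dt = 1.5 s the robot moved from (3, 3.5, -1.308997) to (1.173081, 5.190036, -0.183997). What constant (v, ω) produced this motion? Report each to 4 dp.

v = -1.7500, ω = 0.7500

Δθ = -0.183997 − -1.308997 = 1.125000
ω = Δθ/dt = 1.125000/1.5 = 0.7500
R = Δx/(sin θ' − sin θ) = -2.3333
v = R·ω = -2.3333·0.7500 = -1.7500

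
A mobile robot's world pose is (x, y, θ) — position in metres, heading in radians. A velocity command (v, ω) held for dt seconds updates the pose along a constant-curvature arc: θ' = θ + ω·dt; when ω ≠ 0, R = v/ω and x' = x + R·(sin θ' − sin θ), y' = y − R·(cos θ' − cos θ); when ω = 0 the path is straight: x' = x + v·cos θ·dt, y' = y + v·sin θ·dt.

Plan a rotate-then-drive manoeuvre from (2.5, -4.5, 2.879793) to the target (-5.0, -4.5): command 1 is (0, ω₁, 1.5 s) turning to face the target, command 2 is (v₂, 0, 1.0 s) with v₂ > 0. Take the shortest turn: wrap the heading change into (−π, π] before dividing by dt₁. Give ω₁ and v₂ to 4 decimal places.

ω₁ = 0.1745, v₂ = 7.5000

heading to target = atan2(-4.5−-4.5, -5−2.5) = 3.1416
Δθ = wrap(3.1416 − 2.8798) = 0.2618; ω₁ = Δθ/dt₁ = 0.1745
distance = √((-5−2.5)² + (-4.5−-4.5)²) = 7.5000; v₂ = distance/dt₂ = 7.5000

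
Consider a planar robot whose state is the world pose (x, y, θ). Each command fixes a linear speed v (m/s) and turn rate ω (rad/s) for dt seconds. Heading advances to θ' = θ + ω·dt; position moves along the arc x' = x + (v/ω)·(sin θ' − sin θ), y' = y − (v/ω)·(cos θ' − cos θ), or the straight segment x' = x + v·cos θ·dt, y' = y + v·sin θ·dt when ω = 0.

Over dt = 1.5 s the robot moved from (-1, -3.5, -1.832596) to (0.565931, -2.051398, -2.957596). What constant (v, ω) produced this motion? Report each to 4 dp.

v = -1.5000, ω = -0.7500

Δθ = -2.957596 − -1.832596 = -1.125000
ω = Δθ/dt = -1.125000/1.5 = -0.7500
R = Δx/(sin θ' − sin θ) = 2.0000
v = R·ω = 2.0000·-0.7500 = -1.5000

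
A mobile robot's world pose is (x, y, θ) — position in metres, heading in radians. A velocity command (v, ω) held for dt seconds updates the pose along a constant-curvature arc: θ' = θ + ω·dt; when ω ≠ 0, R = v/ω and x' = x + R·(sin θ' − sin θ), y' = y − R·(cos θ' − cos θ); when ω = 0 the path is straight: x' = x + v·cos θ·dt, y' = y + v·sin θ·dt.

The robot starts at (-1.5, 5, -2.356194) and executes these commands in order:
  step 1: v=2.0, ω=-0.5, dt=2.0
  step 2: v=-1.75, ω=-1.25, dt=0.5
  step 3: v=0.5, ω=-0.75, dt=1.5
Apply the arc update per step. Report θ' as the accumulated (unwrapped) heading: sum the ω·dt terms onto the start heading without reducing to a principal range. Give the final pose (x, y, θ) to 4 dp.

(-4.5557, 4.1881, -5.1062)

step 1: θ'=-3.3562 (R=-4.0000) → pose (-5.1803, 3.9202, -3.3562)
step 2: θ'=-3.9812 (R=1.4000) → pose (-4.4363, 3.4872, -3.9812)
step 3: θ'=-5.1062 (R=-0.6667) → pose (-4.5557, 4.1881, -5.1062)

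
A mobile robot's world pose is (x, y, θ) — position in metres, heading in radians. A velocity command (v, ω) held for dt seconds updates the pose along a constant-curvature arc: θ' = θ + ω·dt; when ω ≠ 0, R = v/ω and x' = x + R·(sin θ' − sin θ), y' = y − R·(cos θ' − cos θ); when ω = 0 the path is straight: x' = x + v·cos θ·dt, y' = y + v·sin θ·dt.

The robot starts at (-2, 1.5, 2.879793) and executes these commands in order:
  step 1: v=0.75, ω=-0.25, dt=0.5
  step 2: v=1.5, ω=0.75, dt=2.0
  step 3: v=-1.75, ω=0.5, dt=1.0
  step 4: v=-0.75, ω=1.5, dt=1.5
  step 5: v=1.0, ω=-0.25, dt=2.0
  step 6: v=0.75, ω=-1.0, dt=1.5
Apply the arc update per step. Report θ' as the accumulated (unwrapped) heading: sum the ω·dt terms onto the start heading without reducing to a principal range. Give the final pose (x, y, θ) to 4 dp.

step 1: θ'=2.7548 (R=-3.0000) → pose (-2.3552, 1.6194, 2.7548)
step 2: θ'=4.2548 (R=2.0000) → pose (-4.9039, 0.6508, 4.2548)
step 3: θ'=4.7548 (R=-3.5000) → pose (-4.5470, 2.3454, 4.7548)
step 4: θ'=7.0048 (R=-0.5000) → pose (-5.3768, 2.6996, 7.0048)
step 5: θ'=6.5048 (R=-4.0000) → pose (-3.6136, 3.5988, 6.5048)
step 6: θ'=5.0048 (R=-0.7500) → pose (-2.7306, 3.0833, 5.0048)

(-2.7306, 3.0833, 5.0048)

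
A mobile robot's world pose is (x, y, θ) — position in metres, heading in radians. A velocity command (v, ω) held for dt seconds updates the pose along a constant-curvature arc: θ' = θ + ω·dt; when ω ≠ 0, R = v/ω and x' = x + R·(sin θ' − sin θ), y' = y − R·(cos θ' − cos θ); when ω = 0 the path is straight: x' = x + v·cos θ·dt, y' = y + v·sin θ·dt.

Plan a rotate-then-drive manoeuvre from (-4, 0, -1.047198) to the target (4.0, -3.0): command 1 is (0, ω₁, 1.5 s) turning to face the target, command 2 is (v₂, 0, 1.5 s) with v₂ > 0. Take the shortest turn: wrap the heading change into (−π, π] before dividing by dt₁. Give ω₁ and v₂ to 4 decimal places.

heading to target = atan2(-3−0, 4−-4) = -0.3588
Δθ = wrap(-0.3588 − -1.0472) = 0.6884; ω₁ = Δθ/dt₁ = 0.4590
distance = √((4−-4)² + (-3−0)²) = 8.5440; v₂ = distance/dt₂ = 5.6960

ω₁ = 0.4590, v₂ = 5.6960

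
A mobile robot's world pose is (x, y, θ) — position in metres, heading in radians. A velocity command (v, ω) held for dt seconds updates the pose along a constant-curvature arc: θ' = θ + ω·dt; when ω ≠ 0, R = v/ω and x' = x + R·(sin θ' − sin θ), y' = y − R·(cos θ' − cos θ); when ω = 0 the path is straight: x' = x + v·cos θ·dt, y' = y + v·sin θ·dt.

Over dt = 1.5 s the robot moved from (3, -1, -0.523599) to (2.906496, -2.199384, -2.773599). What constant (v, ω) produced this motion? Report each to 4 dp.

Δθ = -2.773599 − -0.523599 = -2.250000
ω = Δθ/dt = -2.250000/1.5 = -1.5000
R = −Δy/(cos θ' − cos θ) = -0.6667
v = R·ω = -0.6667·-1.5000 = 1.0000

v = 1.0000, ω = -1.5000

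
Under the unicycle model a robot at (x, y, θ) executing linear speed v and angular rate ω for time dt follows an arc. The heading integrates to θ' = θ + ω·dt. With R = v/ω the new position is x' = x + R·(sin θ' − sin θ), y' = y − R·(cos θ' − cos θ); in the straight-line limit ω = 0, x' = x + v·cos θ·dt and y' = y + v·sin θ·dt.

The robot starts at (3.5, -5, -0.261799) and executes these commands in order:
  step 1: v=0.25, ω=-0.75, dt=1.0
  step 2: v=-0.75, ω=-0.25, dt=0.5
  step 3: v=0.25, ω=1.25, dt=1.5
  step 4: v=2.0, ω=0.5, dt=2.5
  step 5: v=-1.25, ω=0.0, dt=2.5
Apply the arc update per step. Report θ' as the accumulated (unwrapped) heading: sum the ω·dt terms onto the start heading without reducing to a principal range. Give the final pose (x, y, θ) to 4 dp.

step 1: θ'=-1.0118 (R=-0.3333) → pose (3.6963, -5.1452, -1.0118)
step 2: θ'=-1.1368 (R=3.0000) → pose (3.5178, -4.8157, -1.1368)
step 3: θ'=0.7382 (R=0.2000) → pose (3.8339, -4.8795, 0.7382)
step 4: θ'=1.9882 (R=4.0000) → pose (4.7986, -0.2992, 1.9882)
step 5: θ'=1.9882 (straight) → pose (6.0654, -3.1559, 1.9882)

(6.0654, -3.1559, 1.9882)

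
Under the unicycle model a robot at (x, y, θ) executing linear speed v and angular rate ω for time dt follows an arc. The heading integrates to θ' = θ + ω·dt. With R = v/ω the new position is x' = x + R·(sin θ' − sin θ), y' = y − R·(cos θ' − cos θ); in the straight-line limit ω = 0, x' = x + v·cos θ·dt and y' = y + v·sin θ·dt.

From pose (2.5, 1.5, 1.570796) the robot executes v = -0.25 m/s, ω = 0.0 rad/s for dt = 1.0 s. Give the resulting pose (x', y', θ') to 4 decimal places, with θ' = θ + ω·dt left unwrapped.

θ' = 1.5708 + 0.0·1.0 = 1.5708
ω = 0 → straight: x' = 2.5 + -0.25·cos(1.5708)·1.0 = 2.5000
y' = 1.5 + -0.25·sin(1.5708)·1.0 = 1.2500

(2.5000, 1.2500, 1.5708)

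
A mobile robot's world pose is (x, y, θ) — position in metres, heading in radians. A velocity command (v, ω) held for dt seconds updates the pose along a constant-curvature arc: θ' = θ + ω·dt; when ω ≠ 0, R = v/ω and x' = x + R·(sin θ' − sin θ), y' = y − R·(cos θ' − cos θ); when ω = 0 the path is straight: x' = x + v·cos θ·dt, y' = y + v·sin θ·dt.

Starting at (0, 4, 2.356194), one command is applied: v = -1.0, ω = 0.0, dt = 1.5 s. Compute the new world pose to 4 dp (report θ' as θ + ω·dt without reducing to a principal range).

(1.0607, 2.9393, 2.3562)

θ' = 2.3562 + 0.0·1.5 = 2.3562
ω = 0 → straight: x' = 0 + -1.0·cos(2.3562)·1.5 = 1.0607
y' = 4 + -1.0·sin(2.3562)·1.5 = 2.9393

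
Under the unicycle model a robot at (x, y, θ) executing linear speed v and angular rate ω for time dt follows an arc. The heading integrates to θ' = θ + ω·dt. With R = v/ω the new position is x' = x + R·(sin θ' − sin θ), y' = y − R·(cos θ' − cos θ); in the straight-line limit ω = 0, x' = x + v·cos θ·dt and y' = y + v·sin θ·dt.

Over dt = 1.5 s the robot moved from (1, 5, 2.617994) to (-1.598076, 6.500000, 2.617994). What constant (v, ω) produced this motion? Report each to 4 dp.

v = 2.0000, ω = 0.0000

Δθ = 2.617994 − 2.617994 = 0.000000
ω = Δθ/dt = 0.000000/1.5 = 0.0000
ω = 0 → v = (Δx·cos θ + Δy·sin θ)/dt = 2.0000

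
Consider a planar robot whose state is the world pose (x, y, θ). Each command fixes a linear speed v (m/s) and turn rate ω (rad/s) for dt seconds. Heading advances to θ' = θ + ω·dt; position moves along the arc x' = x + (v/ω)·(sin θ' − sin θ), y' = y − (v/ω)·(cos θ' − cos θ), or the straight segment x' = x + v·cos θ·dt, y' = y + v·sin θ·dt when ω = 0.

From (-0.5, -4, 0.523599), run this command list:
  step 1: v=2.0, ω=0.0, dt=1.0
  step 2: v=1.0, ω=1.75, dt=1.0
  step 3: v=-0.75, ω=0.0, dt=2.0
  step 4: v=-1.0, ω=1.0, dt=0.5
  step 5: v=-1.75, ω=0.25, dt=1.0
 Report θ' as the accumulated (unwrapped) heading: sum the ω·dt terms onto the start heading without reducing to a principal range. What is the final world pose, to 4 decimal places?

step 1: θ'=0.5236 (straight) → pose (1.2321, -3.0000, 0.5236)
step 2: θ'=2.2736 (R=0.5714) → pose (1.3824, -2.1358, 2.2736)
step 3: θ'=2.2736 (straight) → pose (2.3519, -3.2803, 2.2736)
step 4: θ'=2.7736 (R=-1.0000) → pose (2.7552, -3.5670, 2.7736)
step 5: θ'=3.0236 (R=-7.0000) → pose (4.4494, -3.9870, 3.0236)

(4.4494, -3.9870, 3.0236)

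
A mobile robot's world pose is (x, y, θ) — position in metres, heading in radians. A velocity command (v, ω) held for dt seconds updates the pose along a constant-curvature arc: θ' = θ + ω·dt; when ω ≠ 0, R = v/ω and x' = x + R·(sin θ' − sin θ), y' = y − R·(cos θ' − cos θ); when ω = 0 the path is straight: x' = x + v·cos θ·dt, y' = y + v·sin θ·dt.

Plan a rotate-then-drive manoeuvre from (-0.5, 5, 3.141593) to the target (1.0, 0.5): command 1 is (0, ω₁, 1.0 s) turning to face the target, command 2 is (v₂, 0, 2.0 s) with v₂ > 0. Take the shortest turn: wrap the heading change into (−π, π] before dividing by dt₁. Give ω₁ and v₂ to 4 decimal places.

ω₁ = 1.8925, v₂ = 2.3717

heading to target = atan2(0.5−5, 1−-0.5) = -1.2490
Δθ = wrap(-1.2490 − 3.1416) = 1.8925; ω₁ = Δθ/dt₁ = 1.8925
distance = √((1−-0.5)² + (0.5−5)²) = 4.7434; v₂ = distance/dt₂ = 2.3717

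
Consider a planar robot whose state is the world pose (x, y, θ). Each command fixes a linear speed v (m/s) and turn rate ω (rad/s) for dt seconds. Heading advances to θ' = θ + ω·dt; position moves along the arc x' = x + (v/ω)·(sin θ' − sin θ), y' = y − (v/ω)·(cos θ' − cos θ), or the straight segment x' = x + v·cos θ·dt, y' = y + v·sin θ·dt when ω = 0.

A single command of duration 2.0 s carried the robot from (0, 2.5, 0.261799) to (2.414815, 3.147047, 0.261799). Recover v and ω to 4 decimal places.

v = 1.2500, ω = 0.0000

Δθ = 0.261799 − 0.261799 = 0.000000
ω = Δθ/dt = 0.000000/2.0 = 0.0000
ω = 0 → v = (Δx·cos θ + Δy·sin θ)/dt = 1.2500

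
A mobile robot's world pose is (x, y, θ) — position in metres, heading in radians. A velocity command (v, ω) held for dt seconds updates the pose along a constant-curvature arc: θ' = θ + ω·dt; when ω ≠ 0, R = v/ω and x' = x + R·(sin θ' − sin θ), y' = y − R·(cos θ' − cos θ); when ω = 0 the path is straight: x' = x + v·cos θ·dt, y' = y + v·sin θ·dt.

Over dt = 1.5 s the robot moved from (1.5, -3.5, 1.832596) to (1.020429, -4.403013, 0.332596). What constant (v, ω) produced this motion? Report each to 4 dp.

Δθ = 0.332596 − 1.832596 = -1.500000
ω = Δθ/dt = -1.500000/1.5 = -1.0000
R = −Δy/(cos θ' − cos θ) = 0.7500
v = R·ω = 0.7500·-1.0000 = -0.7500

v = -0.7500, ω = -1.0000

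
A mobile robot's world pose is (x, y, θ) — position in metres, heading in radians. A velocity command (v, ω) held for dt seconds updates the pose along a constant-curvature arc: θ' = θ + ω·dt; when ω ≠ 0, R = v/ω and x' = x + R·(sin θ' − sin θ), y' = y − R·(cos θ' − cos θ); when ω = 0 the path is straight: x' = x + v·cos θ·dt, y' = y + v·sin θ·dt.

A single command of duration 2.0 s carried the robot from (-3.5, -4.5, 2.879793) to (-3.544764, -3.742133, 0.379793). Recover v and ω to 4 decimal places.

v = 0.5000, ω = -1.2500

Δθ = 0.379793 − 2.879793 = -2.500000
ω = Δθ/dt = -2.500000/2.0 = -1.2500
R = −Δy/(cos θ' − cos θ) = -0.4000
v = R·ω = -0.4000·-1.2500 = 0.5000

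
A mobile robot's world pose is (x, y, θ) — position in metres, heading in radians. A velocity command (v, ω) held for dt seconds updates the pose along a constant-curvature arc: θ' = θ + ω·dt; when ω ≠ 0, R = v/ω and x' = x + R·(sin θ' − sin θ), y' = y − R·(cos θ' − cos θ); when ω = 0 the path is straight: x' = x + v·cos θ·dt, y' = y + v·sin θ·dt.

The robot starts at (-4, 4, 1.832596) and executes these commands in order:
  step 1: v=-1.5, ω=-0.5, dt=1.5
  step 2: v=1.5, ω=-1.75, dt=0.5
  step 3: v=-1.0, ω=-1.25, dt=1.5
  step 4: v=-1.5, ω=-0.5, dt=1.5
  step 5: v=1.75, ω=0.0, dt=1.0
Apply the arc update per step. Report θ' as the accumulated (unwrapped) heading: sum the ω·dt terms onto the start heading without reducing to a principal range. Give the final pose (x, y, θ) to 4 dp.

(-4.9414, 3.9114, -2.4174)

step 1: θ'=1.0826 (R=3.0000) → pose (-4.2482, 1.8164, 1.0826)
step 2: θ'=0.2076 (R=-0.8571) → pose (-3.6679, 2.2531, 0.2076)
step 3: θ'=-1.6674 (R=0.8000) → pose (-4.6291, 3.1131, -1.6674)
step 4: θ'=-2.4174 (R=3.0000) → pose (-3.6306, 5.0709, -2.4174)
step 5: θ'=-2.4174 (straight) → pose (-4.9414, 3.9114, -2.4174)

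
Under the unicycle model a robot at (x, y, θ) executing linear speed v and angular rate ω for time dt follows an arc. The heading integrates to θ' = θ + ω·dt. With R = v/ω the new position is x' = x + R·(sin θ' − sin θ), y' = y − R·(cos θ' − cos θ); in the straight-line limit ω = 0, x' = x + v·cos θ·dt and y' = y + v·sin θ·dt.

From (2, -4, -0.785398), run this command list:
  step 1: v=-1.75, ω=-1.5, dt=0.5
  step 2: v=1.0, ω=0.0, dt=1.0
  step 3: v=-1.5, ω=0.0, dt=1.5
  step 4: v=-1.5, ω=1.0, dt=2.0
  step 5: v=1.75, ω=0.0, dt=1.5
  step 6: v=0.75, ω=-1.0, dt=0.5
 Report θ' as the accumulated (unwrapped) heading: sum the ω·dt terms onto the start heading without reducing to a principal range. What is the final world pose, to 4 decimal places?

(2.1530, 0.5760, -0.0354)

step 1: θ'=-1.5354 (R=1.1667) → pose (1.6590, -3.2163, -1.5354)
step 2: θ'=-1.5354 (straight) → pose (1.6944, -4.2157, -1.5354)
step 3: θ'=-1.5354 (straight) → pose (1.6148, -1.9671, -1.5354)
step 4: θ'=0.4646 (R=-1.5000) → pose (-0.5564, -0.6792, 0.4646)
step 5: θ'=0.4646 (straight) → pose (1.7904, 0.4970, 0.4646)
step 6: θ'=-0.0354 (R=-0.7500) → pose (2.1530, 0.5760, -0.0354)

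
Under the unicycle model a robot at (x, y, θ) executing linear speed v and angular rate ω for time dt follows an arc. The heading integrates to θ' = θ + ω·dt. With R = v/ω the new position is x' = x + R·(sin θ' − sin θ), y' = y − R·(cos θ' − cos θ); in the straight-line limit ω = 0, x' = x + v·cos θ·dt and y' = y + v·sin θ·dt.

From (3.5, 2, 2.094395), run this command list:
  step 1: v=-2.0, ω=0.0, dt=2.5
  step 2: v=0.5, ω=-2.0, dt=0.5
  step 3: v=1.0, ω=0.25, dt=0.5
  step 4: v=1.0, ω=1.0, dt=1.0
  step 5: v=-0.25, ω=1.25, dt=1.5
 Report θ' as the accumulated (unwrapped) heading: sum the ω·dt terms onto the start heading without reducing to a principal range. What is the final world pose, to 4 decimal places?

(6.3757, -0.6798, 4.0944)

step 1: θ'=2.0944 (straight) → pose (6.0000, -2.3301, 2.0944)
step 2: θ'=1.0944 (R=-0.2500) → pose (5.9943, -2.0905, 1.0944)
step 3: θ'=1.2194 (R=4.0000) → pose (6.1953, -1.6330, 1.2194)
step 4: θ'=2.2194 (R=1.0000) → pose (6.0533, -0.6847, 2.2194)
step 5: θ'=4.0944 (R=-0.2000) → pose (6.3757, -0.6798, 4.0944)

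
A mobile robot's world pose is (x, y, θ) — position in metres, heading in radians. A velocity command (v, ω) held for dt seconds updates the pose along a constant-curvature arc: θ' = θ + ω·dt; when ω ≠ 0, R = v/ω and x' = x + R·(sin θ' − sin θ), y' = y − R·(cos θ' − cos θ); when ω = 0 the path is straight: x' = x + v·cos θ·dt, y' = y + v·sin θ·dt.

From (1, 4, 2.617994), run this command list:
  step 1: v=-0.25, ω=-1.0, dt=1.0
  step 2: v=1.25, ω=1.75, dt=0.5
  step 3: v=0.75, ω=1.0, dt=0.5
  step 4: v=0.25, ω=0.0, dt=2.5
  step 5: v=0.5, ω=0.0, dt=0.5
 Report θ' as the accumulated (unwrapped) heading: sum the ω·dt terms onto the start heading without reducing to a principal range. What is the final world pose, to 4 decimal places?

(-0.3647, 4.6044, 2.9930)

step 1: θ'=1.6180 (R=0.2500) → pose (1.1247, 3.7953, 1.6180)
step 2: θ'=2.4930 (R=0.7143) → pose (0.8427, 4.3308, 2.4930)
step 3: θ'=2.9930 (R=0.7500) → pose (0.5007, 4.4749, 2.9930)
step 4: θ'=2.9930 (straight) → pose (-0.1174, 4.5674, 2.9930)
step 5: θ'=2.9930 (straight) → pose (-0.3647, 4.6044, 2.9930)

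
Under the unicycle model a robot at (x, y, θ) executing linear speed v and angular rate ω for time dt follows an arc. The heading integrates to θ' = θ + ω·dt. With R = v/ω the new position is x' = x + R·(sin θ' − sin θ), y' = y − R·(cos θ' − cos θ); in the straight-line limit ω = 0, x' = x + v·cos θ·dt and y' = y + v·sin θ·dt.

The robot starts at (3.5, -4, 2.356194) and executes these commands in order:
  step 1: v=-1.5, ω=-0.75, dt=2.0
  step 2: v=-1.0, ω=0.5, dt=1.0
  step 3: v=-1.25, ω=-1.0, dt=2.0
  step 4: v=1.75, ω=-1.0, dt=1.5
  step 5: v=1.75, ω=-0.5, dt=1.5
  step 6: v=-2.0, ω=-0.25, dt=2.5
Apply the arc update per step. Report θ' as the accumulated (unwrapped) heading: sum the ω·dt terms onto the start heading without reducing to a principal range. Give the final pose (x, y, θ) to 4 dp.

step 1: θ'=0.8562 (R=2.0000) → pose (3.5965, -6.7248, 0.8562)
step 2: θ'=1.3562 (R=-2.0000) → pose (3.1531, -7.6096, 1.3562)
step 3: θ'=-0.6438 (R=1.2500) → pose (1.1814, -8.3431, -0.6438)
step 4: θ'=-2.1438 (R=-1.7500) → pose (1.6015, -10.6916, -2.1438)
step 5: θ'=-2.8938 (R=-3.5000) → pose (-0.4811, -12.1871, -2.8938)
step 6: θ'=-3.5188 (R=8.0000) → pose (4.4277, -12.5052, -3.5188)

(4.4277, -12.5052, -3.5188)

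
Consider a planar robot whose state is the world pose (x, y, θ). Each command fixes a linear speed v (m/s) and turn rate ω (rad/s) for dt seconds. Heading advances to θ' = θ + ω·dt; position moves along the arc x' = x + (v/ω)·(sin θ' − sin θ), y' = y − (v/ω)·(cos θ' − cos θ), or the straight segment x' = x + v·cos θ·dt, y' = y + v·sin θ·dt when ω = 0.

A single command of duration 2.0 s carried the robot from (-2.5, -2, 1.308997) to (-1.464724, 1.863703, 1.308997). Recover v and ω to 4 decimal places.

v = 2.0000, ω = 0.0000

Δθ = 1.308997 − 1.308997 = 0.000000
ω = Δθ/dt = 0.000000/2.0 = 0.0000
ω = 0 → v = (Δx·cos θ + Δy·sin θ)/dt = 2.0000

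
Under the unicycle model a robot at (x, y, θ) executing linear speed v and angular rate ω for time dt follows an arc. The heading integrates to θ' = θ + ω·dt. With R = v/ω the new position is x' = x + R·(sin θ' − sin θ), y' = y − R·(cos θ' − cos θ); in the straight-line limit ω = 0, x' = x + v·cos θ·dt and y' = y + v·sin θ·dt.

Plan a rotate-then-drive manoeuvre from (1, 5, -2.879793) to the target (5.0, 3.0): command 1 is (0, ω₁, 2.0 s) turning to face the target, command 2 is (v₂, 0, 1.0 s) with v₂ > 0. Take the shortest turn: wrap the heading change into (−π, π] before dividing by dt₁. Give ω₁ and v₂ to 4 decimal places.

heading to target = atan2(3−5, 5−1) = -0.4636
Δθ = wrap(-0.4636 − -2.8798) = 2.4161; ω₁ = Δθ/dt₁ = 1.2081
distance = √((5−1)² + (3−5)²) = 4.4721; v₂ = distance/dt₂ = 4.4721

ω₁ = 1.2081, v₂ = 4.4721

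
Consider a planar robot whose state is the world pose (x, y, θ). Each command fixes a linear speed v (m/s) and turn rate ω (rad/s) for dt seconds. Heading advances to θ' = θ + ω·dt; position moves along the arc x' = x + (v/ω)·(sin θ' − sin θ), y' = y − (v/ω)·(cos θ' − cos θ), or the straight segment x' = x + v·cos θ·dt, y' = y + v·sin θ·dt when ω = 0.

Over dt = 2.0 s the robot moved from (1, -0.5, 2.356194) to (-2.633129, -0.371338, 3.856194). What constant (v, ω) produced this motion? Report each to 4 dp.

Δθ = 3.856194 − 2.356194 = 1.500000
ω = Δθ/dt = 1.500000/2.0 = 0.7500
R = Δx/(sin θ' − sin θ) = 2.6667
v = R·ω = 2.6667·0.7500 = 2.0000

v = 2.0000, ω = 0.7500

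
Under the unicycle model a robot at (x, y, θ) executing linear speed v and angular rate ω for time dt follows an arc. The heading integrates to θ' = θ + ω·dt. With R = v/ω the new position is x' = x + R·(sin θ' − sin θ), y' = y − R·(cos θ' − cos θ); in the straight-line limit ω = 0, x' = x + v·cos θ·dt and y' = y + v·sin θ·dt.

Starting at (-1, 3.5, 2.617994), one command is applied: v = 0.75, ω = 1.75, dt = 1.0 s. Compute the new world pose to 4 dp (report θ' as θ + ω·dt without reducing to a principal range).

θ' = 2.6180 + 1.75·1.0 = 4.3680
R = v/ω = 0.75/1.75 = 0.4286
x' = -1 + 0.4286·(sin 4.3680 − sin 2.6180) = -1.6177
y' = 3.5 − 0.4286·(cos 4.3680 − cos 2.6180) = 3.2735

(-1.6177, 3.2735, 4.3680)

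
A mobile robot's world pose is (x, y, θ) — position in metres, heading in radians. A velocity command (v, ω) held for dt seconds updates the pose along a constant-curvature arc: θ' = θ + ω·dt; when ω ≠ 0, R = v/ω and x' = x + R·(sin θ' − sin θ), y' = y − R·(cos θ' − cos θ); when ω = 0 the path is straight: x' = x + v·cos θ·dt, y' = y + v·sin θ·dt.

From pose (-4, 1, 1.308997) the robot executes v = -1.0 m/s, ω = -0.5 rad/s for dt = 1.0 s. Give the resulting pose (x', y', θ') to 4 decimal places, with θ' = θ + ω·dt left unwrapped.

(-4.4847, 0.1372, 0.8090)

θ' = 1.3090 + -0.5·1.0 = 0.8090
R = v/ω = -1.0/-0.5 = 2.0000
x' = -4 + 2.0000·(sin 0.8090 − sin 1.3090) = -4.4847
y' = 1 − 2.0000·(cos 0.8090 − cos 1.3090) = 0.1372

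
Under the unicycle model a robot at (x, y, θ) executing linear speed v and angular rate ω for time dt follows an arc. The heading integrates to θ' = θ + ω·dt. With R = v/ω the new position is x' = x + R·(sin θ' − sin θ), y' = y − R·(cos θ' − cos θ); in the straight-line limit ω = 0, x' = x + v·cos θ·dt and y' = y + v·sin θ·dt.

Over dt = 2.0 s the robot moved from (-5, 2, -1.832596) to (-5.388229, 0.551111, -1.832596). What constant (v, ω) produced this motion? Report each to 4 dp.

Δθ = -1.832596 − -1.832596 = 0.000000
ω = Δθ/dt = 0.000000/2.0 = 0.0000
ω = 0 → v = (Δx·cos θ + Δy·sin θ)/dt = 0.7500

v = 0.7500, ω = 0.0000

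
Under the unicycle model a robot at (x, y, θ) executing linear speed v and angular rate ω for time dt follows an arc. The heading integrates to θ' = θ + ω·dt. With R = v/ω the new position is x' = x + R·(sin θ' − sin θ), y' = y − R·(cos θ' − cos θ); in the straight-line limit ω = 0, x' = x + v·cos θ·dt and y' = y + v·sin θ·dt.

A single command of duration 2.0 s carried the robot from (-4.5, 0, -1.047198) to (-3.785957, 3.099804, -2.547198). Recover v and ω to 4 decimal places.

v = -1.7500, ω = -0.7500

Δθ = -2.547198 − -1.047198 = -1.500000
ω = Δθ/dt = -1.500000/2.0 = -0.7500
R = −Δy/(cos θ' − cos θ) = 2.3333
v = R·ω = 2.3333·-0.7500 = -1.7500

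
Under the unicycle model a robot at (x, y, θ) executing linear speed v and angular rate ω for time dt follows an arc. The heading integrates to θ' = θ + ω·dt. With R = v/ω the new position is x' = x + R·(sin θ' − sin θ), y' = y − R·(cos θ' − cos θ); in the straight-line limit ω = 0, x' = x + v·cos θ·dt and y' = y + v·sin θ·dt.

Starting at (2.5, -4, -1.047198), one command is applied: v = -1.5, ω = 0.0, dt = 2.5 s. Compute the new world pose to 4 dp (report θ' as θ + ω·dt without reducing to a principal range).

(0.6250, -0.7524, -1.0472)

θ' = -1.0472 + 0.0·2.5 = -1.0472
ω = 0 → straight: x' = 2.5 + -1.5·cos(-1.0472)·2.5 = 0.6250
y' = -4 + -1.5·sin(-1.0472)·2.5 = -0.7524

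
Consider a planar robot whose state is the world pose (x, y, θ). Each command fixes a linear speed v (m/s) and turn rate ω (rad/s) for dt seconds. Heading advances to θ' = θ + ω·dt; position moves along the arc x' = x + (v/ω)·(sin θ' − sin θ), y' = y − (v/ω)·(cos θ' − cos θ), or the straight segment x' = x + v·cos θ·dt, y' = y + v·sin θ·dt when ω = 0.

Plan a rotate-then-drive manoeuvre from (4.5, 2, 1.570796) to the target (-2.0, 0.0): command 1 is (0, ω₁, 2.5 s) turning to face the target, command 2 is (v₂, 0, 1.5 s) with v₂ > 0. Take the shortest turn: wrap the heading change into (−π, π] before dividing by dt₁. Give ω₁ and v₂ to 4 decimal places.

heading to target = atan2(0−2, -2−4.5) = -2.8431
Δθ = wrap(-2.8431 − 1.5708) = 1.8693; ω₁ = Δθ/dt₁ = 0.7477
distance = √((-2−4.5)² + (0−2)²) = 6.8007; v₂ = distance/dt₂ = 4.5338

ω₁ = 0.7477, v₂ = 4.5338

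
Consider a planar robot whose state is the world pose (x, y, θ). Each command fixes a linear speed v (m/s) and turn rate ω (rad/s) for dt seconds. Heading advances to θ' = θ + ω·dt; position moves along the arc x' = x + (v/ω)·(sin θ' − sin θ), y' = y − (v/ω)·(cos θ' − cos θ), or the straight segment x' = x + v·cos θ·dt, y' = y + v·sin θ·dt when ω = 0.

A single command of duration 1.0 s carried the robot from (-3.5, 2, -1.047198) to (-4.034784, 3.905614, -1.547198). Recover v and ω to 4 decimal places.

Δθ = -1.547198 − -1.047198 = -0.500000
ω = Δθ/dt = -0.500000/1.0 = -0.5000
R = −Δy/(cos θ' − cos θ) = 4.0000
v = R·ω = 4.0000·-0.5000 = -2.0000

v = -2.0000, ω = -0.5000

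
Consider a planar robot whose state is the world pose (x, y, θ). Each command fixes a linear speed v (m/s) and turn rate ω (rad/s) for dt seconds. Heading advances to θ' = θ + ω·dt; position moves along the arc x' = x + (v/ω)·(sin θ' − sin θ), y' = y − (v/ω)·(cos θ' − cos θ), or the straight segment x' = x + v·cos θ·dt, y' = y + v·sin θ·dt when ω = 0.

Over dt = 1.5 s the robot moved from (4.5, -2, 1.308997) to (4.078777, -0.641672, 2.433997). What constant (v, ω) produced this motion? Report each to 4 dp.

Δθ = 2.433997 − 1.308997 = 1.125000
ω = Δθ/dt = 1.125000/1.5 = 0.7500
R = −Δy/(cos θ' − cos θ) = 1.3333
v = R·ω = 1.3333·0.7500 = 1.0000

v = 1.0000, ω = 0.7500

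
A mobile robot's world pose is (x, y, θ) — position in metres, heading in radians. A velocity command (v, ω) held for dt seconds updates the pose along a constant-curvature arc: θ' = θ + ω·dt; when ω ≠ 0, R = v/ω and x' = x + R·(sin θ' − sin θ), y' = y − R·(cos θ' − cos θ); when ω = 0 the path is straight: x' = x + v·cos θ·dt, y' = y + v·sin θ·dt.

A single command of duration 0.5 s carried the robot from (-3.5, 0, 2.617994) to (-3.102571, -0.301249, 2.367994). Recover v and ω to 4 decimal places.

v = -1.0000, ω = -0.5000

Δθ = 2.367994 − 2.617994 = -0.250000
ω = Δθ/dt = -0.250000/0.5 = -0.5000
R = Δx/(sin θ' − sin θ) = 2.0000
v = R·ω = 2.0000·-0.5000 = -1.0000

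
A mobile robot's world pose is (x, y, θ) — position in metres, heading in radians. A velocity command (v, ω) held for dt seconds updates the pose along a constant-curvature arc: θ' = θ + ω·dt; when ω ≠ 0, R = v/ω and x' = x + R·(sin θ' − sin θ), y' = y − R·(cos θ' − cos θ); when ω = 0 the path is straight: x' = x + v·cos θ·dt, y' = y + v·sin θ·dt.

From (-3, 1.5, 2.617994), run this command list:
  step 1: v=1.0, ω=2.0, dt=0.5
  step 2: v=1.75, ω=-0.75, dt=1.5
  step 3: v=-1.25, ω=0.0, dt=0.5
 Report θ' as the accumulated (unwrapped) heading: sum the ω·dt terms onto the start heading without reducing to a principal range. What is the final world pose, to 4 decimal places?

(-5.4607, 1.3478, 2.4930)

step 1: θ'=3.6180 (R=0.5000) → pose (-3.4793, 1.5113, 3.6180)
step 2: θ'=2.4930 (R=-2.3333) → pose (-5.9588, 1.7253, 2.4930)
step 3: θ'=2.4930 (straight) → pose (-5.4607, 1.3478, 2.4930)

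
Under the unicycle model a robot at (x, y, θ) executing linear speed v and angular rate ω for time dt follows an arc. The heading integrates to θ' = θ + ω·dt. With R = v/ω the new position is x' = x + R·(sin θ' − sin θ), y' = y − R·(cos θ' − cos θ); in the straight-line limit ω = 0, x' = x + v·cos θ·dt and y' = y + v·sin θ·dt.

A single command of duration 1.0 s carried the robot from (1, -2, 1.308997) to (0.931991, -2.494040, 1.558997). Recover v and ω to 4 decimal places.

Δθ = 1.558997 − 1.308997 = 0.250000
ω = Δθ/dt = 0.250000/1.0 = 0.2500
R = −Δy/(cos θ' − cos θ) = -2.0000
v = R·ω = -2.0000·0.2500 = -0.5000

v = -0.5000, ω = 0.2500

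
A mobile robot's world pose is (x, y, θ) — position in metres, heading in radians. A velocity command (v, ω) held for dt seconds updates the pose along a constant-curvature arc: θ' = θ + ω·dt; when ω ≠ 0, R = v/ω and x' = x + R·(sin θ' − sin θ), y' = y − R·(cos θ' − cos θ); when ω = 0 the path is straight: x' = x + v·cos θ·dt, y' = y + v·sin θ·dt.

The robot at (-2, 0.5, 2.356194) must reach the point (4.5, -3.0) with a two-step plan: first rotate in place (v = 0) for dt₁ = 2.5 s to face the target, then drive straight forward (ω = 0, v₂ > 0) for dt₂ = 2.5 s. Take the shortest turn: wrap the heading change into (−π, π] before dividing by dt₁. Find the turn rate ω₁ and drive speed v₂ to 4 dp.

ω₁ = -1.1401, v₂ = 2.9530

heading to target = atan2(-3−0.5, 4.5−-2) = -0.4939
Δθ = wrap(-0.4939 − 2.3562) = -2.8501; ω₁ = Δθ/dt₁ = -1.1401
distance = √((4.5−-2)² + (-3−0.5)²) = 7.3824; v₂ = distance/dt₂ = 2.9530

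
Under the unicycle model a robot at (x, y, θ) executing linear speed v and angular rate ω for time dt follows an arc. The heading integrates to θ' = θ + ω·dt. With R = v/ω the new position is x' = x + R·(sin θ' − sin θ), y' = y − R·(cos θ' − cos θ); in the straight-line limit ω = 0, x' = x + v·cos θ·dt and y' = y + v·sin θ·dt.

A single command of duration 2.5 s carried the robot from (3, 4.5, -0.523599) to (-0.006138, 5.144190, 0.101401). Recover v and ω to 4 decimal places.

v = -1.2500, ω = 0.2500

Δθ = 0.101401 − -0.523599 = 0.625000
ω = Δθ/dt = 0.625000/2.5 = 0.2500
R = Δx/(sin θ' − sin θ) = -5.0000
v = R·ω = -5.0000·0.2500 = -1.2500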